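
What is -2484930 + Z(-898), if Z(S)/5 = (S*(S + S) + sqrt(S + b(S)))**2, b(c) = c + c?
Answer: 13005745725920 + 16128080*I*sqrt(2694) ≈ 1.3006e+13 + 8.3711e+8*I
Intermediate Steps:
b(c) = 2*c
Z(S) = 5*(2*S**2 + sqrt(3)*sqrt(S))**2 (Z(S) = 5*(S*(S + S) + sqrt(S + 2*S))**2 = 5*(S*(2*S) + sqrt(3*S))**2 = 5*(2*S**2 + sqrt(3)*sqrt(S))**2)
-2484930 + Z(-898) = -2484930 + 5*(2*(-898)**2 + sqrt(3)*sqrt(-898))**2 = -2484930 + 5*(2*806404 + sqrt(3)*(I*sqrt(898)))**2 = -2484930 + 5*(1612808 + I*sqrt(2694))**2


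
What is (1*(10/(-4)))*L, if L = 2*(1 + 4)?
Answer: -25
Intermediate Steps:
L = 10 (L = 2*5 = 10)
(1*(10/(-4)))*L = (1*(10/(-4)))*10 = (1*(10*(-1/4)))*10 = (1*(-5/2))*10 = -5/2*10 = -25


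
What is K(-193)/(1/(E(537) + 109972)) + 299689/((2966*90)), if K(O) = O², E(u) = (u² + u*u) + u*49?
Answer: 7089764561785069/266940 ≈ 2.6559e+10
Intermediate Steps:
E(u) = 2*u² + 49*u (E(u) = (u² + u²) + 49*u = 2*u² + 49*u)
K(-193)/(1/(E(537) + 109972)) + 299689/((2966*90)) = (-193)²/(1/(537*(49 + 2*537) + 109972)) + 299689/((2966*90)) = 37249/(1/(537*(49 + 1074) + 109972)) + 299689/266940 = 37249/(1/(537*1123 + 109972)) + 299689*(1/266940) = 37249/(1/(603051 + 109972)) + 299689/266940 = 37249/(1/713023) + 299689/266940 = 37249*713023 + 299689/266940 = 26559393727 + 299689/266940 = 7089764561785069/266940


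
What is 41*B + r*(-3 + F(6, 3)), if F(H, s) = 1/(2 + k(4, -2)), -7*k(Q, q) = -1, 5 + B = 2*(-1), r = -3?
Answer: -1397/5 ≈ -279.40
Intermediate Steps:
B = -7 (B = -5 + 2*(-1) = -5 - 2 = -7)
k(Q, q) = ⅐ (k(Q, q) = -⅐*(-1) = ⅐)
F(H, s) = 7/15 (F(H, s) = 1/(2 + ⅐) = 1/(15/7) = 7/15)
41*B + r*(-3 + F(6, 3)) = 41*(-7) - 3*(-3 + 7/15) = -287 - 3*(-38/15) = -287 + 38/5 = -1397/5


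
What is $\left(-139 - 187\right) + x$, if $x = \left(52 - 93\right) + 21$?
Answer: $-346$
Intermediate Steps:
$x = -20$ ($x = -41 + 21 = -20$)
$\left(-139 - 187\right) + x = \left(-139 - 187\right) - 20 = -326 - 20 = -346$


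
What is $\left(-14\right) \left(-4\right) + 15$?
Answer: $71$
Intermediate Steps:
$\left(-14\right) \left(-4\right) + 15 = 56 + 15 = 71$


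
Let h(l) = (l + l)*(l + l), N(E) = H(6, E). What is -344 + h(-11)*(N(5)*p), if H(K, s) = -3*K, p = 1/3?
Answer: -3248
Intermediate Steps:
p = ⅓ ≈ 0.33333
N(E) = -18 (N(E) = -3*6 = -18)
h(l) = 4*l² (h(l) = (2*l)*(2*l) = 4*l²)
-344 + h(-11)*(N(5)*p) = -344 + (4*(-11)²)*(-18*⅓) = -344 + (4*121)*(-6) = -344 + 484*(-6) = -344 - 2904 = -3248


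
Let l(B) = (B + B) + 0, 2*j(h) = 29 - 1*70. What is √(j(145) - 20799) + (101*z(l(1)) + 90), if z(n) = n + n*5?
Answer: 1302 + I*√83278/2 ≈ 1302.0 + 144.29*I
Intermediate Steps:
j(h) = -41/2 (j(h) = (29 - 1*70)/2 = (29 - 70)/2 = (½)*(-41) = -41/2)
l(B) = 2*B (l(B) = 2*B + 0 = 2*B)
z(n) = 6*n (z(n) = n + 5*n = 6*n)
√(j(145) - 20799) + (101*z(l(1)) + 90) = √(-41/2 - 20799) + (101*(6*(2*1)) + 90) = √(-41639/2) + (101*(6*2) + 90) = I*√83278/2 + (101*12 + 90) = I*√83278/2 + (1212 + 90) = I*√83278/2 + 1302 = 1302 + I*√83278/2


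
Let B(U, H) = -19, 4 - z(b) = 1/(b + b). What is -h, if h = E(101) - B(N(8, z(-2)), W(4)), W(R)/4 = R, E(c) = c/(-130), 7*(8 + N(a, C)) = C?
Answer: -2369/130 ≈ -18.223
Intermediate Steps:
z(b) = 4 - 1/(2*b) (z(b) = 4 - 1/(b + b) = 4 - 1/(2*b))
N(a, C) = -8 + C/7
E(c) = -c/130 (E(c) = c*(-1/130) = -c/130)
W(R) = 4*R
h = 2369/130 (h = -1/130*101 - 1*(-19) = -101/130 + 19 = 2369/130 ≈ 18.223)
-h = -1*2369/130 = -2369/130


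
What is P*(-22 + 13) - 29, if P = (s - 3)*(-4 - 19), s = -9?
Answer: -2513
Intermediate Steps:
P = 276 (P = (-9 - 3)*(-4 - 19) = -12*(-23) = 276)
P*(-22 + 13) - 29 = 276*(-22 + 13) - 29 = 276*(-9) - 29 = -2484 - 29 = -2513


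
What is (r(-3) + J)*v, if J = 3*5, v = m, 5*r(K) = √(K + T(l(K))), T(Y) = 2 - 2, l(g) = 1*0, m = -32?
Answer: -480 - 32*I*√3/5 ≈ -480.0 - 11.085*I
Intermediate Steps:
l(g) = 0
T(Y) = 0
r(K) = √K/5 (r(K) = √(K + 0)/5 = √K/5)
v = -32
J = 15
(r(-3) + J)*v = (√(-3)/5 + 15)*(-32) = ((I*√3)/5 + 15)*(-32) = (I*√3/5 + 15)*(-32) = (15 + I*√3/5)*(-32) = -480 - 32*I*√3/5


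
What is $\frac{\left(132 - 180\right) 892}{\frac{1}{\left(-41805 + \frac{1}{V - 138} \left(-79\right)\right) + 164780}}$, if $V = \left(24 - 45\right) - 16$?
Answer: $- \frac{921430462464}{175} \approx -5.2653 \cdot 10^{9}$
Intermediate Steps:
$V = -37$ ($V = -21 - 16 = -37$)
$\frac{\left(132 - 180\right) 892}{\frac{1}{\left(-41805 + \frac{1}{V - 138} \left(-79\right)\right) + 164780}} = \frac{\left(132 - 180\right) 892}{\frac{1}{\left(-41805 + \frac{1}{-37 - 138} \left(-79\right)\right) + 164780}} = \frac{\left(132 - 180\right) 892}{\frac{1}{\left(-41805 + \frac{1}{-175} \left(-79\right)\right) + 164780}} = \frac{\left(-48\right) 892}{\frac{1}{\left(-41805 - - \frac{79}{175}\right) + 164780}} = - \frac{42816}{\frac{1}{\left(-41805 + \frac{79}{175}\right) + 164780}} = - \frac{42816}{\frac{1}{- \frac{7315796}{175} + 164780}} = - \frac{42816}{\frac{1}{\frac{21520704}{175}}} = - \frac{42816}{\frac{175}{21520704}} = \left(-42816\right) \frac{21520704}{175} = - \frac{921430462464}{175}$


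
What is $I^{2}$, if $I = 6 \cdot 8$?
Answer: $2304$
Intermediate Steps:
$I = 48$
$I^{2} = 48^{2} = 2304$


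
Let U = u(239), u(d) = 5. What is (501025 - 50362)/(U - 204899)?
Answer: -150221/68298 ≈ -2.1995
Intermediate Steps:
U = 5
(501025 - 50362)/(U - 204899) = (501025 - 50362)/(5 - 204899) = 450663/(-204894) = 450663*(-1/204894) = -150221/68298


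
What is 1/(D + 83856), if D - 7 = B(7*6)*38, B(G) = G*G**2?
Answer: 1/2899207 ≈ 3.4492e-7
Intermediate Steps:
B(G) = G**3
D = 2815351 (D = 7 + (7*6)**3*38 = 7 + 42**3*38 = 7 + 74088*38 = 7 + 2815344 = 2815351)
1/(D + 83856) = 1/(2815351 + 83856) = 1/2899207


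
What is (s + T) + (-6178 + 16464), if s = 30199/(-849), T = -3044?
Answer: 6118259/849 ≈ 7206.4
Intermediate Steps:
s = -30199/849 (s = 30199*(-1/849) = -30199/849 ≈ -35.570)
(s + T) + (-6178 + 16464) = (-30199/849 - 3044) + (-6178 + 16464) = -2614555/849 + 10286 = 6118259/849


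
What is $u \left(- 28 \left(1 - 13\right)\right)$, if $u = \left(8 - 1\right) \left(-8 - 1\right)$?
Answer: $-21168$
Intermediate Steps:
$u = -63$ ($u = 7 \left(-9\right) = -63$)
$u \left(- 28 \left(1 - 13\right)\right) = - 63 \left(- 28 \left(1 - 13\right)\right) = - 63 \left(\left(-28\right) \left(-12\right)\right) = \left(-63\right) 336 = -21168$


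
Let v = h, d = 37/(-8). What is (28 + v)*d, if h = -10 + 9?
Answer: -999/8 ≈ -124.88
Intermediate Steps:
d = -37/8 (d = 37*(-1/8) = -37/8 ≈ -4.6250)
h = -1
v = -1
(28 + v)*d = (28 - 1)*(-37/8) = 27*(-37/8) = -999/8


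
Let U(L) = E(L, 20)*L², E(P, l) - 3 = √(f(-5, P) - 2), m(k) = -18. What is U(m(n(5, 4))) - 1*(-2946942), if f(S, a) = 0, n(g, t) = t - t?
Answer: 2947914 + 324*I*√2 ≈ 2.9479e+6 + 458.21*I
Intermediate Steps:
n(g, t) = 0
E(P, l) = 3 + I*√2 (E(P, l) = 3 + √(0 - 2) = 3 + √(-2) = 3 + I*√2)
U(L) = L²*(3 + I*√2) (U(L) = (3 + I*√2)*L² = L²*(3 + I*√2))
U(m(n(5, 4))) - 1*(-2946942) = (-18)²*(3 + I*√2) - 1*(-2946942) = 324*(3 + I*√2) + 2946942 = (972 + 324*I*√2) + 2946942 = 2947914 + 324*I*√2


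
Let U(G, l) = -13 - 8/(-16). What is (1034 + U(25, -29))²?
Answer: 4173849/4 ≈ 1.0435e+6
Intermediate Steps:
U(G, l) = -25/2 (U(G, l) = -13 - 8*(-1)/16 = -13 - 1*(-½) = -13 + ½ = -25/2)
(1034 + U(25, -29))² = (1034 - 25/2)² = (2043/2)² = 4173849/4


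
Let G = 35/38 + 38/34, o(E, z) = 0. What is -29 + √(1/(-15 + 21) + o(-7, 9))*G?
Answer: -29 + 439*√6/1292 ≈ -28.168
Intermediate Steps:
G = 1317/646 (G = 35*(1/38) + 38*(1/34) = 35/38 + 19/17 = 1317/646 ≈ 2.0387)
-29 + √(1/(-15 + 21) + o(-7, 9))*G = -29 + √(1/(-15 + 21) + 0)*(1317/646) = -29 + √(1/6 + 0)*(1317/646) = -29 + √(⅙ + 0)*(1317/646) = -29 + √(⅙)*(1317/646) = -29 + (√6/6)*(1317/646) = -29 + 439*√6/1292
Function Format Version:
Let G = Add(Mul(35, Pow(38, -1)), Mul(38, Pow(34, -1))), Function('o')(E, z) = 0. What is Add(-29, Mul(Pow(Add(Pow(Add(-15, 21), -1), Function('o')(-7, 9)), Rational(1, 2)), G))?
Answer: Add(-29, Mul(Rational(439, 1292), Pow(6, Rational(1, 2)))) ≈ -28.168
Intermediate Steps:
G = Rational(1317, 646) (G = Add(Mul(35, Rational(1, 38)), Mul(38, Rational(1, 34))) = Add(Rational(35, 38), Rational(19, 17)) = Rational(1317, 646) ≈ 2.0387)
Add(-29, Mul(Pow(Add(Pow(Add(-15, 21), -1), Function('o')(-7, 9)), Rational(1, 2)), G)) = Add(-29, Mul(Pow(Add(Pow(Add(-15, 21), -1), 0), Rational(1, 2)), Rational(1317, 646))) = Add(-29, Mul(Pow(Add(Pow(6, -1), 0), Rational(1, 2)), Rational(1317, 646))) = Add(-29, Mul(Pow(Add(Rational(1, 6), 0), Rational(1, 2)), Rational(1317, 646))) = Add(-29, Mul(Pow(Rational(1, 6), Rational(1, 2)), Rational(1317, 646))) = Add(-29, Mul(Mul(Rational(1, 6), Pow(6, Rational(1, 2))), Rational(1317, 646))) = Add(-29, Mul(Rational(439, 1292), Pow(6, Rational(1, 2))))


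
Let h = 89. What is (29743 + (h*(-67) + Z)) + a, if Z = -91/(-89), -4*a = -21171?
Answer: 10350263/356 ≈ 29074.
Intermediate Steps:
a = 21171/4 (a = -¼*(-21171) = 21171/4 ≈ 5292.8)
Z = 91/89 (Z = -91*(-1)/89 = -1*(-91/89) = 91/89 ≈ 1.0225)
(29743 + (h*(-67) + Z)) + a = (29743 + (89*(-67) + 91/89)) + 21171/4 = (29743 + (-5963 + 91/89)) + 21171/4 = (29743 - 530616/89) + 21171/4 = 2116511/89 + 21171/4 = 10350263/356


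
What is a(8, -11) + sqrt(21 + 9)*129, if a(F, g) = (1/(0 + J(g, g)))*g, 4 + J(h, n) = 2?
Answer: 11/2 + 129*sqrt(30) ≈ 712.06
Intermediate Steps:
J(h, n) = -2 (J(h, n) = -4 + 2 = -2)
a(F, g) = -g/2 (a(F, g) = (1/(0 - 2))*g = (1/(-2))*g = (1*(-1/2))*g = -g/2)
a(8, -11) + sqrt(21 + 9)*129 = -1/2*(-11) + sqrt(21 + 9)*129 = 11/2 + sqrt(30)*129 = 11/2 + 129*sqrt(30)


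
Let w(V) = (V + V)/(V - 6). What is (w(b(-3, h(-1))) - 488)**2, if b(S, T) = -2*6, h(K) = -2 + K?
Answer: 2131600/9 ≈ 2.3684e+5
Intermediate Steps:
b(S, T) = -12
w(V) = 2*V/(-6 + V) (w(V) = (2*V)/(-6 + V) = 2*V/(-6 + V))
(w(b(-3, h(-1))) - 488)**2 = (2*(-12)/(-6 - 12) - 488)**2 = (2*(-12)/(-18) - 488)**2 = (2*(-12)*(-1/18) - 488)**2 = (4/3 - 488)**2 = (-1460/3)**2 = 2131600/9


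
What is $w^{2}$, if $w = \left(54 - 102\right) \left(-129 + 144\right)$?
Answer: $518400$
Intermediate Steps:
$w = -720$ ($w = \left(-48\right) 15 = -720$)
$w^{2} = \left(-720\right)^{2} = 518400$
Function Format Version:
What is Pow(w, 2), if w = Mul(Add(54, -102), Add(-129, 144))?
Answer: 518400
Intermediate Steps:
w = -720 (w = Mul(-48, 15) = -720)
Pow(w, 2) = Pow(-720, 2) = 518400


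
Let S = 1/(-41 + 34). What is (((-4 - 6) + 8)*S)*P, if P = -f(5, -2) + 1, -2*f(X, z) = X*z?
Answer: -8/7 ≈ -1.1429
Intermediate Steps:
f(X, z) = -X*z/2
S = -1/7 (S = 1/(-7) = -1/7 ≈ -0.14286)
P = -4 (P = -(-1)*5*(-2)/2 + 1 = -1*5 + 1 = -5 + 1 = -4)
(((-4 - 6) + 8)*S)*P = (((-4 - 6) + 8)*(-1/7))*(-4) = ((-10 + 8)*(-1/7))*(-4) = -2*(-1/7)*(-4) = (2/7)*(-4) = -8/7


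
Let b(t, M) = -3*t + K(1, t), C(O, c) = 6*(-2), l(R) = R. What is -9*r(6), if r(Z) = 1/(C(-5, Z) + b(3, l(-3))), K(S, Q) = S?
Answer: 9/20 ≈ 0.45000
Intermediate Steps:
C(O, c) = -12
b(t, M) = 1 - 3*t (b(t, M) = -3*t + 1 = 1 - 3*t)
r(Z) = -1/20 (r(Z) = 1/(-12 + (1 - 3*3)) = 1/(-12 + (1 - 9)) = 1/(-12 - 8) = 1/(-20) = -1/20)
-9*r(6) = -9*(-1/20) = 9/20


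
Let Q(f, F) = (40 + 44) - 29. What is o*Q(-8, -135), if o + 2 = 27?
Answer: 1375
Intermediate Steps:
o = 25 (o = -2 + 27 = 25)
Q(f, F) = 55 (Q(f, F) = 84 - 29 = 55)
o*Q(-8, -135) = 25*55 = 1375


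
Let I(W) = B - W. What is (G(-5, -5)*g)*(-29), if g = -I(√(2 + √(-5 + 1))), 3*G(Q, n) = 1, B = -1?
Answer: -29/3 - 29*√(2 + 2*I)/3 ≈ -24.686 - 6.2214*I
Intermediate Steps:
G(Q, n) = ⅓ (G(Q, n) = (⅓)*1 = ⅓)
I(W) = -1 - W
g = 1 + √(2 + 2*I) (g = -(-1 - √(2 + √(-5 + 1))) = -(-1 - √(2 + √(-4))) = -(-1 - √(2 + 2*I)) = 1 + √(2 + 2*I) ≈ 2.5538 + 0.64359*I)
(G(-5, -5)*g)*(-29) = ((1 + √(2 + 2*I))/3)*(-29) = (⅓ + √(2 + 2*I)/3)*(-29) = -29/3 - 29*√(2 + 2*I)/3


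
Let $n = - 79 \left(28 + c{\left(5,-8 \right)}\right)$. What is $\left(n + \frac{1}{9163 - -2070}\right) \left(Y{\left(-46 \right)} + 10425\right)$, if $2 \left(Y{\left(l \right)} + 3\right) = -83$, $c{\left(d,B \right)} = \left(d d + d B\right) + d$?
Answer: $- \frac{331622200325}{22466} \approx -1.4761 \cdot 10^{7}$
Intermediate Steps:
$c{\left(d,B \right)} = d + d^{2} + B d$ ($c{\left(d,B \right)} = \left(d^{2} + B d\right) + d = d + d^{2} + B d$)
$n = -1422$ ($n = - 79 \left(28 + 5 \left(1 - 8 + 5\right)\right) = - 79 \left(28 + 5 \left(-2\right)\right) = - 79 \left(28 - 10\right) = \left(-79\right) 18 = -1422$)
$Y{\left(l \right)} = - \frac{89}{2}$ ($Y{\left(l \right)} = -3 + \frac{1}{2} \left(-83\right) = -3 - \frac{83}{2} = - \frac{89}{2}$)
$\left(n + \frac{1}{9163 - -2070}\right) \left(Y{\left(-46 \right)} + 10425\right) = \left(-1422 + \frac{1}{9163 - -2070}\right) \left(- \frac{89}{2} + 10425\right) = \left(-1422 + \frac{1}{9163 + 2070}\right) \frac{20761}{2} = \left(-1422 + \frac{1}{11233}\right) \frac{20761}{2} = \left(- \frac{15973325}{11233}\right) \frac{20761}{2} = - \frac{331622200325}{22466}$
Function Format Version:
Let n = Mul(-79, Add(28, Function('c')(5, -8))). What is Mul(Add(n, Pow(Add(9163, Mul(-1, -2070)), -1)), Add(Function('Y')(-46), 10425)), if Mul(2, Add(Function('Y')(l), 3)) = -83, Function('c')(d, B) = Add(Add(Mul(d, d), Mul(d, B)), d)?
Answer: Rational(-331622200325, 22466) ≈ -1.4761e+7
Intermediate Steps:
Function('c')(d, B) = Add(d, Pow(d, 2), Mul(B, d)) (Function('c')(d, B) = Add(Add(Pow(d, 2), Mul(B, d)), d) = Add(d, Pow(d, 2), Mul(B, d)))
n = -1422 (n = Mul(-79, Add(28, Mul(5, Add(1, -8, 5)))) = Mul(-79, Add(28, Mul(5, -2))) = Mul(-79, Add(28, -10)) = Mul(-79, 18) = -1422)
Function('Y')(l) = Rational(-89, 2) (Function('Y')(l) = Add(-3, Mul(Rational(1, 2), -83)) = Add(-3, Rational(-83, 2)) = Rational(-89, 2))
Mul(Add(n, Pow(Add(9163, Mul(-1, -2070)), -1)), Add(Function('Y')(-46), 10425)) = Mul(Add(-1422, Pow(Add(9163, Mul(-1, -2070)), -1)), Add(Rational(-89, 2), 10425)) = Mul(Add(-1422, Pow(Add(9163, 2070), -1)), Rational(20761, 2)) = Mul(Add(-1422, Pow(11233, -1)), Rational(20761, 2)) = Mul(Add(-1422, Rational(1, 11233)), Rational(20761, 2)) = Mul(Rational(-15973325, 11233), Rational(20761, 2)) = Rational(-331622200325, 22466)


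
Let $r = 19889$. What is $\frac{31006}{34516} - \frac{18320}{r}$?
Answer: $- \frac{7827393}{343244362} \approx -0.022804$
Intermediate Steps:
$\frac{31006}{34516} - \frac{18320}{r} = \frac{31006}{34516} - \frac{18320}{19889} = 31006 \cdot \frac{1}{34516} - \frac{18320}{19889} = \frac{15503}{17258} - \frac{18320}{19889} = - \frac{7827393}{343244362}$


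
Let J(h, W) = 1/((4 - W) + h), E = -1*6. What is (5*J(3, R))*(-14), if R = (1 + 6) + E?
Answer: -35/3 ≈ -11.667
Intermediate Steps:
E = -6
R = 1 (R = (1 + 6) - 6 = 7 - 6 = 1)
J(h, W) = 1/(4 + h - W)
(5*J(3, R))*(-14) = (5/(4 + 3 - 1*1))*(-14) = (5/(4 + 3 - 1))*(-14) = (5/6)*(-14) = -35/3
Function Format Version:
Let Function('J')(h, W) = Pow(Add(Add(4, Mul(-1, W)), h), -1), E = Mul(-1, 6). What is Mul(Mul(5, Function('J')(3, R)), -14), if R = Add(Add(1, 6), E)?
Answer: Rational(-35, 3) ≈ -11.667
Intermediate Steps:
E = -6
R = 1 (R = Add(Add(1, 6), -6) = Add(7, -6) = 1)
Function('J')(h, W) = Pow(Add(4, h, Mul(-1, W)), -1)
Mul(Mul(5, Function('J')(3, R)), -14) = Mul(Mul(5, Pow(Add(4, 3, Mul(-1, 1)), -1)), -14) = Mul(Mul(5, Pow(Add(4, 3, -1), -1)), -14) = Mul(Mul(5, Pow(6, -1)), -14) = Mul(Mul(5, Rational(1, 6)), -14) = Mul(Rational(5, 6), -14) = Rational(-35, 3)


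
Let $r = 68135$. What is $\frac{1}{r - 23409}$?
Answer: $\frac{1}{44726} \approx 2.2358 \cdot 10^{-5}$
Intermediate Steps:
$\frac{1}{r - 23409} = \frac{1}{68135 - 23409} = \frac{1}{44726}$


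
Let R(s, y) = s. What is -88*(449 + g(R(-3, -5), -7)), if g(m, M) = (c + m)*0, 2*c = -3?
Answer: -39512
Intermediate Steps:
c = -3/2 (c = (½)*(-3) = -3/2 ≈ -1.5000)
g(m, M) = 0 (g(m, M) = (-3/2 + m)*0 = 0)
-88*(449 + g(R(-3, -5), -7)) = -88*(449 + 0) = -88*449 = -39512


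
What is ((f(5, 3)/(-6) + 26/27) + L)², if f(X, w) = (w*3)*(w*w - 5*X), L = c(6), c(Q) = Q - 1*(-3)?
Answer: 840889/729 ≈ 1153.5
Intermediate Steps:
c(Q) = 3 + Q (c(Q) = Q + 3 = 3 + Q)
L = 9 (L = 3 + 6 = 9)
f(X, w) = 3*w*(w² - 5*X) (f(X, w) = (3*w)*(w² - 5*X) = 3*w*(w² - 5*X))
((f(5, 3)/(-6) + 26/27) + L)² = (((3*3*(3² - 5*5))/(-6) + 26/27) + 9)² = (((3*3*(9 - 25))*(-⅙) + 26*(1/27)) + 9)² = (((3*3*(-16))*(-⅙) + 26/27) + 9)² = ((-144*(-⅙) + 26/27) + 9)² = ((24 + 26/27) + 9)² = (674/27 + 9)² = (917/27)² = 840889/729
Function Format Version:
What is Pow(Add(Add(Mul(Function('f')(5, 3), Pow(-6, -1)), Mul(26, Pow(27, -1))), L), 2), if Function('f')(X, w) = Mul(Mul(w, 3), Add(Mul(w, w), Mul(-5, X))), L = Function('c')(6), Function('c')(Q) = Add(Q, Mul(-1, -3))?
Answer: Rational(840889, 729) ≈ 1153.5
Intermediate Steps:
Function('c')(Q) = Add(3, Q) (Function('c')(Q) = Add(Q, 3) = Add(3, Q))
L = 9 (L = Add(3, 6) = 9)
Function('f')(X, w) = Mul(3, w, Add(Pow(w, 2), Mul(-5, X))) (Function('f')(X, w) = Mul(Mul(3, w), Add(Pow(w, 2), Mul(-5, X))) = Mul(3, w, Add(Pow(w, 2), Mul(-5, X))))
Pow(Add(Add(Mul(Function('f')(5, 3), Pow(-6, -1)), Mul(26, Pow(27, -1))), L), 2) = Pow(Add(Add(Mul(Mul(3, 3, Add(Pow(3, 2), Mul(-5, 5))), Pow(-6, -1)), Mul(26, Pow(27, -1))), 9), 2) = Pow(Add(Add(Mul(Mul(3, 3, Add(9, -25)), Rational(-1, 6)), Mul(26, Rational(1, 27))), 9), 2) = Pow(Add(Add(Mul(Mul(3, 3, -16), Rational(-1, 6)), Rational(26, 27)), 9), 2) = Pow(Add(Add(Mul(-144, Rational(-1, 6)), Rational(26, 27)), 9), 2) = Pow(Add(Add(24, Rational(26, 27)), 9), 2) = Pow(Add(Rational(674, 27), 9), 2) = Pow(Rational(917, 27), 2) = Rational(840889, 729)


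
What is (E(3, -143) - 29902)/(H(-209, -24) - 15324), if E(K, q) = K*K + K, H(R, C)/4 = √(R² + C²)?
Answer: 57254295/29264608 + 14945*√44257/29264608 ≈ 2.0639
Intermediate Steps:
H(R, C) = 4*√(C² + R²) (H(R, C) = 4*√(R² + C²) = 4*√(C² + R²))
E(K, q) = K + K² (E(K, q) = K² + K = K + K²)
(E(3, -143) - 29902)/(H(-209, -24) - 15324) = (3*(1 + 3) - 29902)/(4*√((-24)² + (-209)²) - 15324) = (3*4 - 29902)/(4*√(576 + 43681) - 15324) = (12 - 29902)/(4*√44257 - 15324) = -29890/(-15324 + 4*√44257)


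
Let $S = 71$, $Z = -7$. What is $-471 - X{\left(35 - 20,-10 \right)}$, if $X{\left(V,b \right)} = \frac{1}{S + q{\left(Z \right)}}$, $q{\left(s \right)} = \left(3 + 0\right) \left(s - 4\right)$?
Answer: $- \frac{17899}{38} \approx -471.03$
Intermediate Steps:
$q{\left(s \right)} = -12 + 3 s$ ($q{\left(s \right)} = 3 \left(-4 + s\right) = -12 + 3 s$)
$X{\left(V,b \right)} = \frac{1}{38}$ ($X{\left(V,b \right)} = \frac{1}{71 + \left(-12 + 3 \left(-7\right)\right)} = \frac{1}{71 - 33} = \frac{1}{38}$)
$-471 - X{\left(35 - 20,-10 \right)} = -471 - \frac{1}{38} = - \frac{17899}{38}$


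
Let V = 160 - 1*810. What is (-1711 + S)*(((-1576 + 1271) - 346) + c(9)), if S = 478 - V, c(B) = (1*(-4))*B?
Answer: 400521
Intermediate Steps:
V = -650 (V = 160 - 810 = -650)
c(B) = -4*B
S = 1128 (S = 478 - 1*(-650) = 478 + 650 = 1128)
(-1711 + S)*(((-1576 + 1271) - 346) + c(9)) = (-1711 + 1128)*(((-1576 + 1271) - 346) - 4*9) = -583*((-305 - 346) - 36) = -583*(-651 - 36) = -583*(-687) = 400521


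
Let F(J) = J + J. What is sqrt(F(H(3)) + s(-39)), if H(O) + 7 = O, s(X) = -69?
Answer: I*sqrt(77) ≈ 8.775*I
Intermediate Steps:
H(O) = -7 + O
F(J) = 2*J
sqrt(F(H(3)) + s(-39)) = sqrt(2*(-7 + 3) - 69) = sqrt(2*(-4) - 69) = sqrt(-8 - 69) = sqrt(-77) = I*sqrt(77)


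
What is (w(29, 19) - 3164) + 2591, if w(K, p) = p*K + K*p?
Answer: 529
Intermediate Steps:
w(K, p) = 2*K*p (w(K, p) = K*p + K*p = 2*K*p)
(w(29, 19) - 3164) + 2591 = (2*29*19 - 3164) + 2591 = (1102 - 3164) + 2591 = -2062 + 2591 = 529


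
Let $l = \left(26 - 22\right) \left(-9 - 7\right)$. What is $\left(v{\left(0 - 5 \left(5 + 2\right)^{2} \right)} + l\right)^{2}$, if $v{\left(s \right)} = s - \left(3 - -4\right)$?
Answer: $99856$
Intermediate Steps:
$v{\left(s \right)} = -7 + s$ ($v{\left(s \right)} = s - \left(3 + 4\right) = s - 7 = -7 + s$)
$l = -64$ ($l = 4 \left(-16\right) = -64$)
$\left(v{\left(0 - 5 \left(5 + 2\right)^{2} \right)} + l\right)^{2} = \left(\left(-7 + \left(0 - 5 \left(5 + 2\right)^{2}\right)\right) - 64\right)^{2} = \left(\left(-7 + \left(0 - 5 \cdot 7^{2}\right)\right) - 64\right)^{2} = \left(\left(-7 + \left(0 - 245\right)\right) - 64\right)^{2} = \left(\left(-7 - 245\right) - 64\right)^{2} = \left(-252 - 64\right)^{2} = \left(-316\right)^{2} = 99856$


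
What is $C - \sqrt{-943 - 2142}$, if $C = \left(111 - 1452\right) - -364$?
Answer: $-977 - i \sqrt{3085} \approx -977.0 - 55.543 i$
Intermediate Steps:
$C = -977$ ($C = -1341 + 364 = -977$)
$C - \sqrt{-943 - 2142} = -977 - \sqrt{-943 - 2142} = -977 - \sqrt{-3085} = -977 - i \sqrt{3085}$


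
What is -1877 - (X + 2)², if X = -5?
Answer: -1886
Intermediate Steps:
-1877 - (X + 2)² = -1877 - (-5 + 2)² = -1877 - (-3)² = -1877 - 9 = -1886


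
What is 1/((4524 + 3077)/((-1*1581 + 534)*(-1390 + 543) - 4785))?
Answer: 80184/691 ≈ 116.04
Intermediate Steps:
1/((4524 + 3077)/((-1*1581 + 534)*(-1390 + 543) - 4785)) = 1/(7601/((-1581 + 534)*(-847) - 4785)) = 1/(7601/(-1047*(-847) - 4785)) = 1/(7601/(886809 - 4785)) = 1/(7601/882024) = 1/(7601*(1/882024)) = 1/(691/80184) = 80184/691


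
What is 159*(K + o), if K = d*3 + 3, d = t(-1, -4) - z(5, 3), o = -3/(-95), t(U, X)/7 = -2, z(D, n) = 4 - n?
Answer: -633933/95 ≈ -6673.0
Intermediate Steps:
t(U, X) = -14 (t(U, X) = 7*(-2) = -14)
o = 3/95 (o = -3*(-1/95) = 3/95 ≈ 0.031579)
d = -15 (d = -14 - (4 - 1*3) = -14 - (4 - 3) = -14 - 1*1 = -14 - 1 = -15)
K = -42 (K = -15*3 + 3 = -45 + 3 = -42)
159*(K + o) = 159*(-42 + 3/95) = 159*(-3987/95) = -633933/95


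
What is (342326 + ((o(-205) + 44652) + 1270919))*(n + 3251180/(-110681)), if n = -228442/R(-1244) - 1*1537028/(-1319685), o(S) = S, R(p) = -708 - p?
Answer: -2457231849399992858901/3262097239165 ≈ -7.5327e+8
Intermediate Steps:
n = -150323816881/353675580 (n = -228442/(-708 - 1*(-1244)) - 1*1537028/(-1319685) = -228442/(-708 + 1244) - 1537028*(-1/1319685) = -228442/536 + 1537028/1319685 = -228442*1/536 + 1537028/1319685 = -114221/268 + 1537028/1319685 = -150323816881/353675580 ≈ -425.03)
(342326 + ((o(-205) + 44652) + 1270919))*(n + 3251180/(-110681)) = (342326 + ((-205 + 44652) + 1270919))*(-150323816881/353675580 + 3251180/(-110681)) = (342326 + (44447 + 1270919))*(-150323816881/353675580 + 3251180*(-1/110681)) = (342326 + 1315366)*(-150323816881/353675580 - 3251180/110681) = 1657692*(-17787853348390361/39145166869980) = -2457231849399992858901/3262097239165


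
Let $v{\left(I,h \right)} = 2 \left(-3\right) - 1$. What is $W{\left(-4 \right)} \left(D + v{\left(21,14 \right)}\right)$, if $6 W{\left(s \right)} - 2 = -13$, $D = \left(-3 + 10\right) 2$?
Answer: $- \frac{77}{6} \approx -12.833$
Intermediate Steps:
$D = 14$ ($D = 7 \cdot 2 = 14$)
$W{\left(s \right)} = - \frac{11}{6}$ ($W{\left(s \right)} = \frac{1}{3} + \frac{1}{6} \left(-13\right) = \frac{1}{3} - \frac{13}{6} = - \frac{11}{6}$)
$v{\left(I,h \right)} = -7$ ($v{\left(I,h \right)} = -6 - 1 = -7$)
$W{\left(-4 \right)} \left(D + v{\left(21,14 \right)}\right) = - \frac{11 \left(14 - 7\right)}{6} = \left(- \frac{11}{6}\right) 7 = - \frac{77}{6}$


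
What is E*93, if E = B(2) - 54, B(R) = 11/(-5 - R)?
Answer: -36177/7 ≈ -5168.1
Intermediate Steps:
E = -389/7 (E = -11/(5 + 2) - 54 = -11/7 - 54 = -389/7 ≈ -55.571)
E*93 = -389/7*93 = -36177/7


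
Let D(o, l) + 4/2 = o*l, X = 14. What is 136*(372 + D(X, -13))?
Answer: 25568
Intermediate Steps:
D(o, l) = -2 + l*o (D(o, l) = -2 + o*l = -2 + l*o)
136*(372 + D(X, -13)) = 136*(372 + (-2 - 13*14)) = 136*(372 + (-2 - 182)) = 136*(372 - 184) = 136*188 = 25568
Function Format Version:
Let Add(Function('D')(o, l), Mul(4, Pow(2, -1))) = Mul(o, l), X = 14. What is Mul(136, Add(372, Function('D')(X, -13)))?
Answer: 25568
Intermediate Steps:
Function('D')(o, l) = Add(-2, Mul(l, o)) (Function('D')(o, l) = Add(-2, Mul(o, l)) = Add(-2, Mul(l, o)))
Mul(136, Add(372, Function('D')(X, -13))) = Mul(136, Add(372, Add(-2, Mul(-13, 14)))) = Mul(136, Add(372, Add(-2, -182))) = Mul(136, Add(372, -184)) = Mul(136, 188) = 25568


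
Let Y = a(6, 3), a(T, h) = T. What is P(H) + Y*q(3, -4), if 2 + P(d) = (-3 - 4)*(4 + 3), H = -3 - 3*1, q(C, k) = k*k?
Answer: 45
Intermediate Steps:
q(C, k) = k²
H = -6 (H = -3 - 3 = -6)
Y = 6
P(d) = -51 (P(d) = -2 + (-3 - 4)*(4 + 3) = -2 - 7*7 = -2 - 49 = -51)
P(H) + Y*q(3, -4) = -51 + 6*(-4)² = -51 + 6*16 = -51 + 96 = 45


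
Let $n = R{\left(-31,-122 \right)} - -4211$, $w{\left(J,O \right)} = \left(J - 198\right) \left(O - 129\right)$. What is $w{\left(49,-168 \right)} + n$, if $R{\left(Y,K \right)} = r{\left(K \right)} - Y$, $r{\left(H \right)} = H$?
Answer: $48373$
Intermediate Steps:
$R{\left(Y,K \right)} = K - Y$
$w{\left(J,O \right)} = \left(-198 + J\right) \left(-129 + O\right)$
$n = 4120$ ($n = \left(-122 - -31\right) - -4211 = \left(-122 + 31\right) + 4211 = -91 + 4211 = 4120$)
$w{\left(49,-168 \right)} + n = \left(25542 - -33264 - 6321 + 49 \left(-168\right)\right) + 4120 = \left(25542 + 33264 - 6321 - 8232\right) + 4120 = 44253 + 4120 = 48373$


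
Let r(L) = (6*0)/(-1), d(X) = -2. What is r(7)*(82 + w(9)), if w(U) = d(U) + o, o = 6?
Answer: 0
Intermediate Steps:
r(L) = 0 (r(L) = 0*(-1) = 0)
w(U) = 4 (w(U) = -2 + 6 = 4)
r(7)*(82 + w(9)) = 0*(82 + 4) = 0*86 = 0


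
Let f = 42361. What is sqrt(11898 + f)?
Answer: sqrt(54259) ≈ 232.94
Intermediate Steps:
sqrt(11898 + f) = sqrt(11898 + 42361) = sqrt(54259)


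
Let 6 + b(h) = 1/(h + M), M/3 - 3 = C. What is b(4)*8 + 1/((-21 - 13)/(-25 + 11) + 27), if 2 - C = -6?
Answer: -363949/7622 ≈ -47.750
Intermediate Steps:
C = 8 (C = 2 - 1*(-6) = 2 + 6 = 8)
M = 33 (M = 9 + 3*8 = 9 + 24 = 33)
b(h) = -6 + 1/(33 + h) (b(h) = -6 + 1/(h + 33) = -6 + 1/(33 + h))
b(4)*8 + 1/((-21 - 13)/(-25 + 11) + 27) = ((-197 - 6*4)/(33 + 4))*8 + 1/((-21 - 13)/(-25 + 11) + 27) = ((-197 - 24)/37)*8 + 1/(-34/(-14) + 27) = ((1/37)*(-221))*8 + 1/(-34*(-1/14) + 27) = -221/37*8 + 1/(17/7 + 27) = -1768/37 + 1/(206/7) = -1768/37 + 7/206 = -363949/7622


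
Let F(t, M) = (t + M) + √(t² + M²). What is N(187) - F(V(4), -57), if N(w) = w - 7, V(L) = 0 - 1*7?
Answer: 244 - √3298 ≈ 186.57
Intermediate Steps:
V(L) = -7 (V(L) = 0 - 7 = -7)
N(w) = -7 + w
F(t, M) = M + t + √(M² + t²) (F(t, M) = (M + t) + √(M² + t²) = M + t + √(M² + t²))
N(187) - F(V(4), -57) = (-7 + 187) - (-57 - 7 + √((-57)² + (-7)²)) = 180 - (-57 - 7 + √(3249 + 49)) = 180 - (-57 - 7 + √3298) = 180 - (-64 + √3298) = 180 + (64 - √3298) = 244 - √3298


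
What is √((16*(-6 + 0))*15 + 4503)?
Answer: √3063 ≈ 55.344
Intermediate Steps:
√((16*(-6 + 0))*15 + 4503) = √((16*(-6))*15 + 4503) = √(-96*15 + 4503) = √(-1440 + 4503) = √3063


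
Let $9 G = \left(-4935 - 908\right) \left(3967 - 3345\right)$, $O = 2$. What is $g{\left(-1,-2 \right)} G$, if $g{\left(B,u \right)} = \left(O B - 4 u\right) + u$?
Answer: $- \frac{14537384}{9} \approx -1.6153 \cdot 10^{6}$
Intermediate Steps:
$G = - \frac{3634346}{9}$ ($G = \frac{\left(-4935 - 908\right) \left(3967 - 3345\right)}{9} = \frac{\left(-5843\right) 622}{9} = \frac{1}{9} \left(-3634346\right) = - \frac{3634346}{9} \approx -4.0382 \cdot 10^{5}$)
$g{\left(B,u \right)} = - 3 u + 2 B$ ($g{\left(B,u \right)} = \left(2 B - 4 u\right) + u = \left(- 4 u + 2 B\right) + u = - 3 u + 2 B$)
$g{\left(-1,-2 \right)} G = \left(\left(-3\right) \left(-2\right) + 2 \left(-1\right)\right) \left(- \frac{3634346}{9}\right) = \left(6 - 2\right) \left(- \frac{3634346}{9}\right) = 4 \left(- \frac{3634346}{9}\right) = - \frac{14537384}{9}$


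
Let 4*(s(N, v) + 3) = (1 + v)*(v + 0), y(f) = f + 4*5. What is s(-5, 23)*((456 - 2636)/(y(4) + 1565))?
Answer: -294300/1589 ≈ -185.21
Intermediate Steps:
y(f) = 20 + f (y(f) = f + 20 = 20 + f)
s(N, v) = -3 + v*(1 + v)/4 (s(N, v) = -3 + ((1 + v)*(v + 0))/4 = -3 + ((1 + v)*v)/4 = -3 + (v*(1 + v))/4 = -3 + v*(1 + v)/4)
s(-5, 23)*((456 - 2636)/(y(4) + 1565)) = (-3 + (¼)*23 + (¼)*23²)*((456 - 2636)/((20 + 4) + 1565)) = (-3 + 23/4 + (¼)*529)*(-2180/(24 + 1565)) = (-3 + 23/4 + 529/4)*(-2180/1589) = 135*(-2180*1/1589) = 135*(-2180/1589) = -294300/1589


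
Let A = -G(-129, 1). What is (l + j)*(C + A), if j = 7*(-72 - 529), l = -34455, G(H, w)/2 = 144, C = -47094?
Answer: 1831882884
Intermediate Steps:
G(H, w) = 288 (G(H, w) = 2*144 = 288)
A = -288 (A = -1*288 = -288)
j = -4207 (j = 7*(-601) = -4207)
(l + j)*(C + A) = (-34455 - 4207)*(-47094 - 288) = -38662*(-47382) = 1831882884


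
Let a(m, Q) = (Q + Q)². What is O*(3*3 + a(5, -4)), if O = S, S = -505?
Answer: -36865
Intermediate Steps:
O = -505
a(m, Q) = 4*Q² (a(m, Q) = (2*Q)² = 4*Q²)
O*(3*3 + a(5, -4)) = -505*(3*3 + 4*(-4)²) = -505*(9 + 4*16) = -505*(9 + 64) = -505*73 = -36865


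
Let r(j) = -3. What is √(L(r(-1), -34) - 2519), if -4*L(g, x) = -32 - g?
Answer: I*√10047/2 ≈ 50.117*I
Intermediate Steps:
L(g, x) = 8 + g/4 (L(g, x) = -(-32 - g)/4 = 8 + g/4)
√(L(r(-1), -34) - 2519) = √((8 + (¼)*(-3)) - 2519) = √((8 - ¾) - 2519) = √(29/4 - 2519) = √(-10047/4) = I*√10047/2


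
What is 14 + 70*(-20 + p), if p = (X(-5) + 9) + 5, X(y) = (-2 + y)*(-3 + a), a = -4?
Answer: 3024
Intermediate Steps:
X(y) = 14 - 7*y (X(y) = (-2 + y)*(-3 - 4) = (-2 + y)*(-7) = 14 - 7*y)
p = 63 (p = ((14 - 7*(-5)) + 9) + 5 = ((14 + 35) + 9) + 5 = (49 + 9) + 5 = 58 + 5 = 63)
14 + 70*(-20 + p) = 14 + 70*(-20 + 63) = 14 + 70*43 = 14 + 3010 = 3024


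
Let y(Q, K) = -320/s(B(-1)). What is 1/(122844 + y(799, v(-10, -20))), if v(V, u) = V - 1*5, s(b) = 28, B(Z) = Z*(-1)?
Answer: 7/859828 ≈ 8.1412e-6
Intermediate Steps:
B(Z) = -Z
v(V, u) = -5 + V (v(V, u) = V - 5 = -5 + V)
y(Q, K) = -80/7 (y(Q, K) = -320/28 = -320*1/28 = -80/7)
1/(122844 + y(799, v(-10, -20))) = 1/(122844 - 80/7) = 1/(859828/7) = 7/859828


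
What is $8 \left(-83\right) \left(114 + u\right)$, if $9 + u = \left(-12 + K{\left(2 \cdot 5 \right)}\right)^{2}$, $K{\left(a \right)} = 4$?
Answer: $-112216$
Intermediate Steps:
$u = 55$ ($u = -9 + \left(-12 + 4\right)^{2} = -9 + \left(-8\right)^{2} = -9 + 64 = 55$)
$8 \left(-83\right) \left(114 + u\right) = 8 \left(-83\right) \left(114 + 55\right) = \left(-664\right) 169 = -112216$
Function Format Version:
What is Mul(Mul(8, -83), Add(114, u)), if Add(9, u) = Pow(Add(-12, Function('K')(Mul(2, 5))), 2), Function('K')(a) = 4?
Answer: -112216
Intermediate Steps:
u = 55 (u = Add(-9, Pow(Add(-12, 4), 2)) = Add(-9, Pow(-8, 2)) = Add(-9, 64) = 55)
Mul(Mul(8, -83), Add(114, u)) = Mul(Mul(8, -83), Add(114, 55)) = Mul(-664, 169) = -112216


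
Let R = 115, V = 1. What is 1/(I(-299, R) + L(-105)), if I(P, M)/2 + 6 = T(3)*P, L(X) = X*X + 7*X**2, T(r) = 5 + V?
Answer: 1/84600 ≈ 1.1820e-5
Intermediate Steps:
T(r) = 6 (T(r) = 5 + 1 = 6)
L(X) = 8*X**2 (L(X) = X**2 + 7*X**2 = 8*X**2)
I(P, M) = -12 + 12*P (I(P, M) = -12 + 2*(6*P) = -12 + 12*P)
1/(I(-299, R) + L(-105)) = 1/((-12 + 12*(-299)) + 8*(-105)**2) = 1/((-12 - 3588) + 8*11025) = 1/(-3600 + 88200) = 1/84600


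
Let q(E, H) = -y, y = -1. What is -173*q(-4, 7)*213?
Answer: -36849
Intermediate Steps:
q(E, H) = 1 (q(E, H) = -1*(-1) = 1)
-173*q(-4, 7)*213 = -173*1*213 = -173*213 = -36849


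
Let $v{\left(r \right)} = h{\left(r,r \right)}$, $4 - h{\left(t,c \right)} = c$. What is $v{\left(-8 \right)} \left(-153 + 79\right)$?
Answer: $-888$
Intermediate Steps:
$h{\left(t,c \right)} = 4 - c$
$v{\left(r \right)} = 4 - r$
$v{\left(-8 \right)} \left(-153 + 79\right) = \left(4 - -8\right) \left(-153 + 79\right) = \left(4 + 8\right) \left(-74\right) = 12 \left(-74\right) = -888$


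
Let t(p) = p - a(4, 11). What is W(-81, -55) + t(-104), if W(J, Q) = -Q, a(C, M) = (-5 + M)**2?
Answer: -85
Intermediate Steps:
t(p) = -36 + p (t(p) = p - (-5 + 11)**2 = p - 1*6**2 = p - 1*36 = p - 36 = -36 + p)
W(-81, -55) + t(-104) = -1*(-55) + (-36 - 104) = 55 - 140 = -85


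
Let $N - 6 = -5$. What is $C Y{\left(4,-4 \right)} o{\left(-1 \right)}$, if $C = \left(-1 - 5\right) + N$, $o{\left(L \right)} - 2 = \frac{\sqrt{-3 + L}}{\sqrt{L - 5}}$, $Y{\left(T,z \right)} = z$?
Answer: $40 + \frac{20 \sqrt{6}}{3} \approx 56.33$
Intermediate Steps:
$N = 1$ ($N = 6 - 5 = 1$)
$o{\left(L \right)} = 2 + \frac{\sqrt{-3 + L}}{\sqrt{-5 + L}}$ ($o{\left(L \right)} = 2 + \frac{\sqrt{-3 + L}}{\sqrt{L - 5}} = 2 + \frac{\sqrt{-3 + L}}{\sqrt{-5 + L}}$)
$C = -5$ ($C = \left(-1 - 5\right) + 1 = -6 + 1 = -5$)
$C Y{\left(4,-4 \right)} o{\left(-1 \right)} = - 5 \left(- 4 \left(2 + \frac{\sqrt{-3 - 1}}{\sqrt{-5 - 1}}\right)\right) = - 5 \left(- 4 \left(2 + \frac{\sqrt{-4}}{i \sqrt{6}}\right)\right) = - 5 \left(- 4 \left(2 + - \frac{i \sqrt{6}}{6} \cdot 2 i\right)\right) = - 5 \left(- 4 \left(2 + \frac{\sqrt{6}}{3}\right)\right) = - 5 \left(-8 - \frac{4 \sqrt{6}}{3}\right) = 40 + \frac{20 \sqrt{6}}{3}$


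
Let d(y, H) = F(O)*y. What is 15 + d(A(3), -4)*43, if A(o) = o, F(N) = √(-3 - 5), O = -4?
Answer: 15 + 258*I*√2 ≈ 15.0 + 364.87*I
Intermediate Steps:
F(N) = 2*I*√2 (F(N) = √(-8) = 2*I*√2)
d(y, H) = 2*I*y*√2 (d(y, H) = (2*I*√2)*y = 2*I*y*√2)
15 + d(A(3), -4)*43 = 15 + (2*I*3*√2)*43 = 15 + (6*I*√2)*43 = 15 + 258*I*√2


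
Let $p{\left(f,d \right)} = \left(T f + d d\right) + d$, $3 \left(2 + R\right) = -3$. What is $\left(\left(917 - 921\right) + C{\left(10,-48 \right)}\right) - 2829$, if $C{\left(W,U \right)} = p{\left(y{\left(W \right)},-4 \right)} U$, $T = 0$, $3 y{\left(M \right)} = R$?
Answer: $-3409$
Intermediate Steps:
$R = -3$ ($R = -2 + \frac{1}{3} \left(-3\right) = -2 - 1 = -3$)
$y{\left(M \right)} = -1$ ($y{\left(M \right)} = \frac{1}{3} \left(-3\right) = -1$)
$p{\left(f,d \right)} = d + d^{2}$ ($p{\left(f,d \right)} = \left(0 f + d d\right) + d = \left(0 + d^{2}\right) + d = d^{2} + d = d + d^{2}$)
$C{\left(W,U \right)} = 12 U$ ($C{\left(W,U \right)} = - 4 \left(1 - 4\right) U = \left(-4\right) \left(-3\right) U = 12 U$)
$\left(\left(917 - 921\right) + C{\left(10,-48 \right)}\right) - 2829 = \left(\left(917 - 921\right) + 12 \left(-48\right)\right) - 2829 = \left(\left(917 - 921\right) - 576\right) - 2829 = \left(-4 - 576\right) - 2829 = -580 - 2829 = -3409$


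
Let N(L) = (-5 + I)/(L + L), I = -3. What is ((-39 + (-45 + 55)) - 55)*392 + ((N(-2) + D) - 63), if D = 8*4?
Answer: -32957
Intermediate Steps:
N(L) = -4/L (N(L) = (-5 - 3)/(L + L) = -8*1/(2*L) = -4/L)
D = 32
((-39 + (-45 + 55)) - 55)*392 + ((N(-2) + D) - 63) = ((-39 + (-45 + 55)) - 55)*392 + ((-4/(-2) + 32) - 63) = ((-39 + 10) - 55)*392 + ((-4*(-½) + 32) - 63) = (-29 - 55)*392 + ((2 + 32) - 63) = -84*392 + (34 - 63) = -32928 - 29 = -32957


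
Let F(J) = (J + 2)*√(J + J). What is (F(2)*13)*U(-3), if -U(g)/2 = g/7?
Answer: 624/7 ≈ 89.143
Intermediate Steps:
U(g) = -2*g/7
F(J) = √2*√J*(2 + J) (F(J) = (2 + J)*√(2*J) = (2 + J)*(√2*√J) = √2*√J*(2 + J))
(F(2)*13)*U(-3) = ((√2*√2*(2 + 2))*13)*(-2/7*(-3)) = ((√2*√2*4)*13)*(6/7) = (8*13)*(6/7) = 104*(6/7) = 624/7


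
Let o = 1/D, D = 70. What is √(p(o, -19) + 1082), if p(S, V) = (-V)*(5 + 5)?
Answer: 2*√318 ≈ 35.665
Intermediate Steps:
o = 1/70 ≈ 0.014286
p(S, V) = -10*V (p(S, V) = -V*10 = -10*V)
√(p(o, -19) + 1082) = √(-10*(-19) + 1082) = √(190 + 1082) = √1272 = 2*√318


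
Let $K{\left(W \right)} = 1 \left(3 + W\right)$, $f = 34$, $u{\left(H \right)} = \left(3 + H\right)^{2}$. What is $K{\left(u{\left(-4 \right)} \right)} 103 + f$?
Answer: $446$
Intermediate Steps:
$K{\left(W \right)} = 3 + W$
$K{\left(u{\left(-4 \right)} \right)} 103 + f = \left(3 + \left(3 - 4\right)^{2}\right) 103 + 34 = \left(3 + \left(-1\right)^{2}\right) 103 + 34 = \left(3 + 1\right) 103 + 34 = 4 \cdot 103 + 34 = 412 + 34 = 446$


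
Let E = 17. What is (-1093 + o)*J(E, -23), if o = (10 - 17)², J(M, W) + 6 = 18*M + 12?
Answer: -325728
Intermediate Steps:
J(M, W) = 6 + 18*M (J(M, W) = -6 + (18*M + 12) = -6 + (12 + 18*M) = 6 + 18*M)
o = 49 (o = (-7)² = 49)
(-1093 + o)*J(E, -23) = (-1093 + 49)*(6 + 18*17) = -1044*(6 + 306) = -1044*312 = -325728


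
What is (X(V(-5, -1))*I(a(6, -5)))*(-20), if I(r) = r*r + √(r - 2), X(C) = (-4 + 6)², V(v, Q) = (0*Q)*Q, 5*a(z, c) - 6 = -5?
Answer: -16/5 - 48*I*√5 ≈ -3.2 - 107.33*I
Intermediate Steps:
a(z, c) = ⅕ (a(z, c) = 6/5 + (⅕)*(-5) = 6/5 - 1 = ⅕)
V(v, Q) = 0 (V(v, Q) = 0*Q = 0)
X(C) = 4 (X(C) = 2² = 4)
I(r) = r² + √(-2 + r)
(X(V(-5, -1))*I(a(6, -5)))*(-20) = (4*((⅕)² + √(-2 + ⅕)))*(-20) = (4*(1/25 + √(-9/5)))*(-20) = (4*(1/25 + 3*I*√5/5))*(-20) = (4/25 + 12*I*√5/5)*(-20) = -16/5 - 48*I*√5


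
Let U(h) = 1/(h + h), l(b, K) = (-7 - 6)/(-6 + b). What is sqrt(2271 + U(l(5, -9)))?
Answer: sqrt(1535222)/26 ≈ 47.655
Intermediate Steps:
l(b, K) = -13/(-6 + b)
U(h) = 1/(2*h)
sqrt(2271 + U(l(5, -9))) = sqrt(2271 + 1/(2*((-13/(-6 + 5))))) = sqrt(2271 + 1/(2*((-13/(-1))))) = sqrt(2271 + 1/(2*((-13*(-1))))) = sqrt(2271 + (1/2)/13) = sqrt(2271 + (1/2)*(1/13)) = sqrt(2271 + 1/26) = sqrt(59047/26) = sqrt(1535222)/26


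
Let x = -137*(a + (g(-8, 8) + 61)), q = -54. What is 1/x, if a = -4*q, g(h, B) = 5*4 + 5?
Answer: -1/41374 ≈ -2.4170e-5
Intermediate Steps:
g(h, B) = 25 (g(h, B) = 20 + 5 = 25)
a = 216 (a = -4*(-54) = 216)
x = -41374 (x = -137*(216 + (25 + 61)) = -137*(216 + 86) = -137*302 = -41374)
1/x = 1/(-41374) = -1/41374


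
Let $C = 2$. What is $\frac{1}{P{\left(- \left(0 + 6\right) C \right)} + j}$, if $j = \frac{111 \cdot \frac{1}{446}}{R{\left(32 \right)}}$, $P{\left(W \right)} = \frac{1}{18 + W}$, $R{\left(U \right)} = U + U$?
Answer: $\frac{85632}{14605} \approx 5.8632$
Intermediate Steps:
$R{\left(U \right)} = 2 U$
$j = \frac{111}{28544}$ ($j = \frac{111 \cdot \frac{1}{446}}{2 \cdot 32} = \frac{111 \cdot \frac{1}{446}}{64} = \frac{111}{446} \cdot \frac{1}{64} = \frac{111}{28544} \approx 0.0038887$)
$\frac{1}{P{\left(- \left(0 + 6\right) C \right)} + j} = \frac{1}{\frac{1}{18 - \left(0 + 6\right) 2} + \frac{111}{28544}} = \frac{1}{\frac{1}{18 - 6 \cdot 2} + \frac{111}{28544}} = \frac{1}{\frac{1}{18 - 12} + \frac{111}{28544}} = \frac{1}{\frac{1}{6} + \frac{111}{28544}} = \frac{1}{\frac{14605}{85632}} = \frac{85632}{14605}$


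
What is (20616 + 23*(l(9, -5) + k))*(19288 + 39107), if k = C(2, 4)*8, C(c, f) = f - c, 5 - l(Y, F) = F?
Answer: 1238791530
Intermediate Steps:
l(Y, F) = 5 - F
k = 16 (k = (4 - 1*2)*8 = (4 - 2)*8 = 2*8 = 16)
(20616 + 23*(l(9, -5) + k))*(19288 + 39107) = (20616 + 23*((5 - 1*(-5)) + 16))*(19288 + 39107) = (20616 + 23*((5 + 5) + 16))*58395 = (20616 + 23*(10 + 16))*58395 = (20616 + 23*26)*58395 = (20616 + 598)*58395 = 21214*58395 = 1238791530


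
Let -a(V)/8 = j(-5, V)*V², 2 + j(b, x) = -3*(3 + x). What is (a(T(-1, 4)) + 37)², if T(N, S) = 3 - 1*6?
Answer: 32761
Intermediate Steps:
T(N, S) = -3 (T(N, S) = 3 - 6 = -3)
j(b, x) = -11 - 3*x (j(b, x) = -2 - 3*(3 + x) = -2 + (-9 - 3*x) = -11 - 3*x)
a(V) = -8*V²*(-11 - 3*V) (a(V) = -8*(-11 - 3*V)*V² = -8*V²*(-11 - 3*V))
(a(T(-1, 4)) + 37)² = ((-3)²*(88 + 24*(-3)) + 37)² = (9*(88 - 72) + 37)² = (9*16 + 37)² = (144 + 37)² = 181² = 32761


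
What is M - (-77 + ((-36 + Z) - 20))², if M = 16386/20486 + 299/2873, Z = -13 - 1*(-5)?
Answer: -45002633101/2263703 ≈ -19880.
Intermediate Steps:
Z = -8 (Z = -13 + 5 = -8)
M = 2046242/2263703 (M = 16386*(1/20486) + 299*(1/2873) = 8193/10243 + 23/221 = 2046242/2263703 ≈ 0.90394)
M - (-77 + ((-36 + Z) - 20))² = 2046242/2263703 - (-77 + ((-36 - 8) - 20))² = 2046242/2263703 - (-77 + (-44 - 20))² = 2046242/2263703 - (-77 - 64)² = 2046242/2263703 - 1*(-141)² = 2046242/2263703 - 1*19881 = 2046242/2263703 - 19881 = -45002633101/2263703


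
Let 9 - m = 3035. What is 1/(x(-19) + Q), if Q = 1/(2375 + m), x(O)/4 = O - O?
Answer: -651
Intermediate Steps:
m = -3026 (m = 9 - 1*3035 = 9 - 3035 = -3026)
x(O) = 0 (x(O) = 4*(O - O) = 4*0 = 0)
Q = -1/651 (Q = 1/(2375 - 3026) = 1/(-651) = -1/651 ≈ -0.0015361)
1/(x(-19) + Q) = 1/(0 - 1/651) = 1/(-1/651) = -651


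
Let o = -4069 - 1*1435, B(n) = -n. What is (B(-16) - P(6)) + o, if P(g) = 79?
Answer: -5567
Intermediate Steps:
o = -5504 (o = -4069 - 1435 = -5504)
(B(-16) - P(6)) + o = (-1*(-16) - 1*79) - 5504 = (16 - 79) - 5504 = -63 - 5504 = -5567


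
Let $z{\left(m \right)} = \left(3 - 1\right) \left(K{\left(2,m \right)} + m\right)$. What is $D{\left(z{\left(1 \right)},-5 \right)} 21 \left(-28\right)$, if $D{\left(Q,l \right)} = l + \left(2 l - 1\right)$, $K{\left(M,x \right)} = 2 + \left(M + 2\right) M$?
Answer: $9408$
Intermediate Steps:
$K{\left(M,x \right)} = 2 + M \left(2 + M\right)$ ($K{\left(M,x \right)} = 2 + \left(2 + M\right) M = 2 + M \left(2 + M\right)$)
$z{\left(m \right)} = 20 + 2 m$ ($z{\left(m \right)} = \left(3 - 1\right) \left(\left(2 + 2^{2} + 2 \cdot 2\right) + m\right) = 2 \left(\left(2 + 4 + 4\right) + m\right) = 2 \left(10 + m\right) = 20 + 2 m$)
$D{\left(Q,l \right)} = -1 + 3 l$ ($D{\left(Q,l \right)} = l + \left(-1 + 2 l\right) = -1 + 3 l$)
$D{\left(z{\left(1 \right)},-5 \right)} 21 \left(-28\right) = \left(-1 + 3 \left(-5\right)\right) 21 \left(-28\right) = \left(-1 - 15\right) 21 \left(-28\right) = \left(-16\right) 21 \left(-28\right) = \left(-336\right) \left(-28\right) = 9408$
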